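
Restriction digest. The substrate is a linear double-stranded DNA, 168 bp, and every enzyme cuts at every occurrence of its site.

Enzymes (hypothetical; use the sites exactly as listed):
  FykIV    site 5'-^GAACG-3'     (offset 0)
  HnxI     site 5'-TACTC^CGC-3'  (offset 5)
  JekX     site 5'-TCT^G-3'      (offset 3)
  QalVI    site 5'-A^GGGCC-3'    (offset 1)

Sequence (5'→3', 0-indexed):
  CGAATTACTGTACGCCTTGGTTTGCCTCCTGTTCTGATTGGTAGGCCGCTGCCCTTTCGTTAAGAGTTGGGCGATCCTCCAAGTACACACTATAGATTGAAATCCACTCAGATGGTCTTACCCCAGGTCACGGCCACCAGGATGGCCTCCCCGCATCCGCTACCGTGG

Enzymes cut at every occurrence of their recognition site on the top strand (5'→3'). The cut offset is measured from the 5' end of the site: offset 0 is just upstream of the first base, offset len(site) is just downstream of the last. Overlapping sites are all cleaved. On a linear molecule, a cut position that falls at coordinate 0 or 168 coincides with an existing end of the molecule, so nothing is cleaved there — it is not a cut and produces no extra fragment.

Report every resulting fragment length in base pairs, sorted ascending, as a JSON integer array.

[35,133]

Site scan:
  FykIV (GAACG, off=0): no sites
  HnxI (TACTCCGC, off=5): no sites
  JekX TCTG/3: at [32] ⇒ [35]
  QalVI (AGGGCC, off=1): no sites

All cut coordinates (distinct, sorted): [35]

Fragments:
  [0,35): 35 bp
  [35,168): 133 bp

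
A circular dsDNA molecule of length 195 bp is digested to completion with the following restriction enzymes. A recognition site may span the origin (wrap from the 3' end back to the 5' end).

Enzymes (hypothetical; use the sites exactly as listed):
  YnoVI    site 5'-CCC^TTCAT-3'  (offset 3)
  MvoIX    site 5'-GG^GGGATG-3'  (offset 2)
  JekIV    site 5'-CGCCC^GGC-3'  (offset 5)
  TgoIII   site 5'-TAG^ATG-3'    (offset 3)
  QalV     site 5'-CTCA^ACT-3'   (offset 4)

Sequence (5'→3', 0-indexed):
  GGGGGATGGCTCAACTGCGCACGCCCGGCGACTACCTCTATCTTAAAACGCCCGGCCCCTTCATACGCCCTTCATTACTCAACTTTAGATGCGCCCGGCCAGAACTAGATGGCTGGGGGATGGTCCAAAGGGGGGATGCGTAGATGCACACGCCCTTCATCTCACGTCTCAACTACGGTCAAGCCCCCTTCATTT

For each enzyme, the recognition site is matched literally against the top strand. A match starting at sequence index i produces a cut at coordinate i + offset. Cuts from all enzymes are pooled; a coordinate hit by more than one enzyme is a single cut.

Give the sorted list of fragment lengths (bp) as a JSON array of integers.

[6,7,8,8,9,11,11,11,11,12,12,13,16,16,17,27]

Site scan:
  YnoVI CCCTTCAT/3: at [56, 67, 152, 185] ⇒ [59, 70, 155, 188]
  MvoIX GGGGGATG/2: at [0, 114, 130] ⇒ [2, 116, 132]
  JekIV CGCCCGGC/5: at [21, 48, 91] ⇒ [26, 53, 96]
  TgoIII TAGATG/3: at [85, 105, 140] ⇒ [88, 108, 143]
  QalV CTCAACT/4: at [9, 77, 167] ⇒ [13, 81, 171]

All cut coordinates (distinct, sorted): [2, 13, 26, 53, 59, 70, 81, 88, 96, 108, 116, 132, 143, 155, 171, 188]

Fragment lengths:
  2→13: 11 bp
  13→26: 13 bp
  26→53: 27 bp
  53→59: 6 bp
  59→70: 11 bp
  70→81: 11 bp
  81→88: 7 bp
  88→96: 8 bp
  96→108: 12 bp
  108→116: 8 bp
  116→132: 16 bp
  132→143: 11 bp
  143→155: 12 bp
  155→171: 16 bp
  171→188: 17 bp
  188→2 (wrap): 195-188+2 = 9 bp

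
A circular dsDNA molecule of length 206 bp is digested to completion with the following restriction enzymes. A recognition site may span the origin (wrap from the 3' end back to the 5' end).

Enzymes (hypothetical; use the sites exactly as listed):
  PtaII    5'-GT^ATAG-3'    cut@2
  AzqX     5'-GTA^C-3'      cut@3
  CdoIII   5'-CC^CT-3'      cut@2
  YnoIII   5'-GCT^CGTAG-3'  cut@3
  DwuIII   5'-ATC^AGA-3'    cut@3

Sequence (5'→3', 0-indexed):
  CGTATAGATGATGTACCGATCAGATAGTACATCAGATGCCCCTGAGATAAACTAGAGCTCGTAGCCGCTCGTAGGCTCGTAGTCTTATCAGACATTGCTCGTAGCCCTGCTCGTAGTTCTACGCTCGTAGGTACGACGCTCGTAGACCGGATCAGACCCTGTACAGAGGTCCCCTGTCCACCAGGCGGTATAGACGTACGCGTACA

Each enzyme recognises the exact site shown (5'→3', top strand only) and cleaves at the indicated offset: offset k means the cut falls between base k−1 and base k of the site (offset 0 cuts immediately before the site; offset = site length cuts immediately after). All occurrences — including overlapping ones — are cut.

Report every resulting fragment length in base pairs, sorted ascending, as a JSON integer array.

[4,5,5,5,5,6,6,7,7,8,8,8,8,9,10,10,10,12,12,13,14,16,18]

Per-enzyme occurrences:
  PtaII (GTATAG, off=2): starts [1, 187] → cuts [3, 189]
  AzqX (GTAC, off=3): starts [12, 26, 130, 160, 195, 201] → cuts [15, 29, 133, 163, 198, 204]
  CdoIII (CCCT, off=2): starts [39, 104, 156, 171] → cuts [41, 106, 158, 173]
  YnoIII (GCTCGTAG, off=3): starts [56, 66, 74, 96, 108, 122, 137] → cuts [59, 69, 77, 99, 111, 125, 140]
  DwuIII (ATCAGA, off=3): starts [18, 30, 86, 150] → cuts [21, 33, 89, 153]

All cut coordinates (distinct, sorted): [3, 15, 21, 29, 33, 41, 59, 69, 77, 89, 99, 106, 111, 125, 133, 140, 153, 158, 163, 173, 189, 198, 204]

Fragment lengths:
  3→15: 12 bp
  15→21: 6 bp
  21→29: 8 bp
  29→33: 4 bp
  33→41: 8 bp
  41→59: 18 bp
  59→69: 10 bp
  69→77: 8 bp
  77→89: 12 bp
  89→99: 10 bp
  99→106: 7 bp
  106→111: 5 bp
  111→125: 14 bp
  125→133: 8 bp
  133→140: 7 bp
  140→153: 13 bp
  153→158: 5 bp
  158→163: 5 bp
  163→173: 10 bp
  173→189: 16 bp
  189→198: 9 bp
  198→204: 6 bp
  204→3 (wrap): 206-204+3 = 5 bp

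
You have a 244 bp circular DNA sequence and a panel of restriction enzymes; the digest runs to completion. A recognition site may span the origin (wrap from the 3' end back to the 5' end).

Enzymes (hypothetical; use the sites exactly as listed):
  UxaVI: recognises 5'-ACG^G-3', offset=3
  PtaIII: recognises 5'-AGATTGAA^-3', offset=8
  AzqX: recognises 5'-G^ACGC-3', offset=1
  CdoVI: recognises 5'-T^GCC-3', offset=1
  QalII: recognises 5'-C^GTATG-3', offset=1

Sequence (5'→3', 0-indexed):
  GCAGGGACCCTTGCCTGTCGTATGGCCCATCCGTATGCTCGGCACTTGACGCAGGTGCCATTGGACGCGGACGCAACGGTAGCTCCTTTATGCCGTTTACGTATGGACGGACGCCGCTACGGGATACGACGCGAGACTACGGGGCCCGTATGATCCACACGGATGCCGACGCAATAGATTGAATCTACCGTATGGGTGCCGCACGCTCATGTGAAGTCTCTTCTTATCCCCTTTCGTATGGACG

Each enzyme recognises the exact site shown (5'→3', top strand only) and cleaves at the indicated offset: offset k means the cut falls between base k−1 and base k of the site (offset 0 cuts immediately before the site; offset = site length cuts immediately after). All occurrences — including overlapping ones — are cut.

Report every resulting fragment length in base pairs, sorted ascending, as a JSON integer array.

[1,3,4,6,6,6,7,7,8,8,8,8,9,9,9,11,12,13,13,13,14,15,16,38]

Per-enzyme occurrences:
  UxaVI ACGG/3: at [75, 106, 118, 138, 158, 241] ⇒ [0, 78, 109, 121, 141, 161]
  PtaIII AGATTGAA/8: at [175] ⇒ [183]
  AzqX GACGC/1: at [47, 63, 69, 109, 127, 167] ⇒ [48, 64, 70, 110, 128, 168]
  CdoVI TGCC/1: at [11, 55, 90, 163, 196] ⇒ [12, 56, 91, 164, 197]
  QalII CGTATG/1: at [18, 31, 99, 146, 188, 234] ⇒ [19, 32, 100, 147, 189, 235]

Pooled cuts: [0, 12, 19, 32, 48, 56, 64, 70, 78, 91, 100, 109, 110, 121, 128, 141, 147, 161, 164, 168, 183, 189, 197, 235]

Fragment lengths:
  0→12: 12 bp
  12→19: 7 bp
  19→32: 13 bp
  32→48: 16 bp
  48→56: 8 bp
  56→64: 8 bp
  64→70: 6 bp
  70→78: 8 bp
  78→91: 13 bp
  91→100: 9 bp
  100→109: 9 bp
  109→110: 1 bp
  110→121: 11 bp
  121→128: 7 bp
  128→141: 13 bp
  141→147: 6 bp
  147→161: 14 bp
  161→164: 3 bp
  164→168: 4 bp
  168→183: 15 bp
  183→189: 6 bp
  189→197: 8 bp
  197→235: 38 bp
  235→0 (wrap): 244-235+0 = 9 bp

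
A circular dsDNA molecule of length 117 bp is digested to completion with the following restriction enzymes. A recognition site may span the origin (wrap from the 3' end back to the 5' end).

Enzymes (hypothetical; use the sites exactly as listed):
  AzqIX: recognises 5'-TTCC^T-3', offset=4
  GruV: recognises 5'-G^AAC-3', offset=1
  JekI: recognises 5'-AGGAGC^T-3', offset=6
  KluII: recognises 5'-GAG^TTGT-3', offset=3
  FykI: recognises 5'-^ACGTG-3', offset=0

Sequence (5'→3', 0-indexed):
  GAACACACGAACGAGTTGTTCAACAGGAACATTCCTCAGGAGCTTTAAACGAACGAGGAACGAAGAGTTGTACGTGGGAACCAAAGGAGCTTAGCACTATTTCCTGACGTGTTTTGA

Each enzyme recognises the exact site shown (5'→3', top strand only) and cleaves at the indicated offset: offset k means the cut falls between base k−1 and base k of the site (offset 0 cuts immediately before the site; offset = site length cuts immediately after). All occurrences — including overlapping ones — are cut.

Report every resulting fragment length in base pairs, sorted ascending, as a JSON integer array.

Per-enzyme occurrences:
  AzqIX TTCCT/4: at [31, 100] ⇒ [35, 104]
  GruV GAAC/1: at [0, 8, 26, 50, 57, 77] ⇒ [1, 9, 27, 51, 58, 78]
  JekI AGGAGCT/6: at [37, 84] ⇒ [43, 90]
  KluII GAGTTGT/3: at [12, 64] ⇒ [15, 67]
  FykI ACGTG/0: at [71, 106] ⇒ [71, 106]

All cut coordinates (distinct, sorted): [1, 9, 15, 27, 35, 43, 51, 58, 67, 71, 78, 90, 104, 106]

Fragments:
  1→9: 8 bp
  9→15: 6 bp
  15→27: 12 bp
  27→35: 8 bp
  35→43: 8 bp
  43→51: 8 bp
  51→58: 7 bp
  58→67: 9 bp
  67→71: 4 bp
  71→78: 7 bp
  78→90: 12 bp
  90→104: 14 bp
  104→106: 2 bp
  106→1 (wrap): 117-106+1 = 12 bp

[2,4,6,7,7,8,8,8,8,9,12,12,12,14]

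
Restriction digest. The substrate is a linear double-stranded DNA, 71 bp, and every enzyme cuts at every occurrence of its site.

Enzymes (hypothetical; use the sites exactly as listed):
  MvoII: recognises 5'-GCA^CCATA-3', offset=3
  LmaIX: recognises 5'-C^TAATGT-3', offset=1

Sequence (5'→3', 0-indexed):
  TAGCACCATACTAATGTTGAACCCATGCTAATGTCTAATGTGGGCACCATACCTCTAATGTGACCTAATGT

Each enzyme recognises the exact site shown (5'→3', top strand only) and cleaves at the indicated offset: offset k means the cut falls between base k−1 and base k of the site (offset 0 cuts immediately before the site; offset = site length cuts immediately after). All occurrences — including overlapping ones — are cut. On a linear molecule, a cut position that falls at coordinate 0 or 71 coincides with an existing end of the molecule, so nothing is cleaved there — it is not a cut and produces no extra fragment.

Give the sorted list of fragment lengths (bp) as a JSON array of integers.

[5,6,6,7,9,10,11,17]

Per-enzyme occurrences:
  MvoII GCACCATA/3: at [2, 43] ⇒ [5, 46]
  LmaIX CTAATGT/1: at [10, 27, 34, 54, 64] ⇒ [11, 28, 35, 55, 65]

All cut coordinates (distinct, sorted): [5, 11, 28, 35, 46, 55, 65]

Fragment lengths:
  [0,5): 5 bp
  [5,11): 6 bp
  [11,28): 17 bp
  [28,35): 7 bp
  [35,46): 11 bp
  [46,55): 9 bp
  [55,65): 10 bp
  [65,71): 6 bp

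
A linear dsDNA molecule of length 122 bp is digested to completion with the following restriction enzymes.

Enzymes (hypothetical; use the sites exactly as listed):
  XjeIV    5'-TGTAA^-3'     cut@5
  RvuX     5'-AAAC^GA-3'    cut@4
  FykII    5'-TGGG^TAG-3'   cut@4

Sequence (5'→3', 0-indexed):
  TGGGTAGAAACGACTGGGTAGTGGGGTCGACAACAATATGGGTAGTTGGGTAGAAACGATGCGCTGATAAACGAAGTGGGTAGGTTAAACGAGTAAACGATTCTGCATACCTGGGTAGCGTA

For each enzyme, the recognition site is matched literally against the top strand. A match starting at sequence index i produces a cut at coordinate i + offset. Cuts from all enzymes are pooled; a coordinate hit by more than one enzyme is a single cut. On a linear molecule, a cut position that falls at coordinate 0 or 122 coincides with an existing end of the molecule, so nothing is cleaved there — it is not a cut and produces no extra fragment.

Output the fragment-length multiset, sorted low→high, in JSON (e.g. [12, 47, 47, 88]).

[4,7,7,7,7,8,8,8,10,15,17,24]

Per-enzyme occurrences:
  XjeIV (TGTAA, off=5): no sites
  RvuX (AAACGA, off=4): starts [7, 53, 68, 86, 94] → cuts [11, 57, 72, 90, 98]
  FykII (TGGGTAG, off=4): starts [0, 14, 38, 46, 76, 111] → cuts [4, 18, 42, 50, 80, 115]

All cut coordinates (distinct, sorted): [4, 11, 18, 42, 50, 57, 72, 80, 90, 98, 115]

Fragment lengths:
  [0,4): 4 bp
  [4,11): 7 bp
  [11,18): 7 bp
  [18,42): 24 bp
  [42,50): 8 bp
  [50,57): 7 bp
  [57,72): 15 bp
  [72,80): 8 bp
  [80,90): 10 bp
  [90,98): 8 bp
  [98,115): 17 bp
  [115,122): 7 bp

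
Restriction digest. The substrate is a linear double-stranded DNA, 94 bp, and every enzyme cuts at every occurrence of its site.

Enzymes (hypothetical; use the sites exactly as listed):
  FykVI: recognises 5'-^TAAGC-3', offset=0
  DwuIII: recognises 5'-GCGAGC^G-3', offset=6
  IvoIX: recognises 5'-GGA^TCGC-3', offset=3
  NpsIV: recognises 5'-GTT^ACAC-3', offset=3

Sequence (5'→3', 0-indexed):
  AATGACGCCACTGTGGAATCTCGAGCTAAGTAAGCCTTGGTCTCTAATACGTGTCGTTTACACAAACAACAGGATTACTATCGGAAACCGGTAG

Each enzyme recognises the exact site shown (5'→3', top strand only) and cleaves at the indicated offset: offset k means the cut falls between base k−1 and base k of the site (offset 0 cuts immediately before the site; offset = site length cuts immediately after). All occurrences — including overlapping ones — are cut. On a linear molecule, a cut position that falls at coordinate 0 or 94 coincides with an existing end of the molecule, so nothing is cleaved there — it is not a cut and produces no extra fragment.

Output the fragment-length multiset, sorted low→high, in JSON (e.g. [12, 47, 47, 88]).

[30,64]

Site scan:
  FykVI (TAAGC, off=0): starts [30] → cuts [30]
  DwuIII (GCGAGCG, off=6): no sites
  IvoIX (GGATCGC, off=3): no sites
  NpsIV (GTTACAC, off=3): no sites

Pooled cuts: [30]

Fragments:
  [0,30): 30 bp
  [30,94): 64 bp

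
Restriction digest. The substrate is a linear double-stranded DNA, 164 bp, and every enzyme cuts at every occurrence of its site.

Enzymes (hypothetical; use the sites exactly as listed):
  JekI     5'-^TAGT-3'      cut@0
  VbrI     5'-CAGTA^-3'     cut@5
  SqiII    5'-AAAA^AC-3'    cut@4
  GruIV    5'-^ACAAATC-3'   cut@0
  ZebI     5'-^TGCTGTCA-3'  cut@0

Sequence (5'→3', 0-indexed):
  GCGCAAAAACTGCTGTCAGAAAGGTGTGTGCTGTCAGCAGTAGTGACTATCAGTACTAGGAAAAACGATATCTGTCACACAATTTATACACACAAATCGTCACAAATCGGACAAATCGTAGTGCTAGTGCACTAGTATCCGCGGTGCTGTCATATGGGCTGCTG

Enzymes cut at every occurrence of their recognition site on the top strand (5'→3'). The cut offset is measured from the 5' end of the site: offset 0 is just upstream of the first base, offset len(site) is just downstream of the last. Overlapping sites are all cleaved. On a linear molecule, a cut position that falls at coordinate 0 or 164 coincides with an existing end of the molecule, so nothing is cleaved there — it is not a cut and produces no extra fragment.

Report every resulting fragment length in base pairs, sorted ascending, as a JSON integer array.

[2,2,6,8,8,8,9,9,10,12,12,13,18,20,27]

Per-enzyme occurrences:
  JekI (TAGT, off=0): starts [40, 118, 124, 132] → cuts [40, 118, 124, 132]
  VbrI (CAGTA, off=5): starts [37, 50] → cuts [42, 55]
  SqiII (AAAAAC, off=4): starts [4, 60] → cuts [8, 64]
  GruIV (ACAAATC, off=0): starts [91, 101, 110] → cuts [91, 101, 110]
  ZebI (TGCTGTCA, off=0): starts [10, 28, 144] → cuts [10, 28, 144]

Pooled cuts: [8, 10, 28, 40, 42, 55, 64, 91, 101, 110, 118, 124, 132, 144]

Fragments:
  [0,8): 8 bp
  [8,10): 2 bp
  [10,28): 18 bp
  [28,40): 12 bp
  [40,42): 2 bp
  [42,55): 13 bp
  [55,64): 9 bp
  [64,91): 27 bp
  [91,101): 10 bp
  [101,110): 9 bp
  [110,118): 8 bp
  [118,124): 6 bp
  [124,132): 8 bp
  [132,144): 12 bp
  [144,164): 20 bp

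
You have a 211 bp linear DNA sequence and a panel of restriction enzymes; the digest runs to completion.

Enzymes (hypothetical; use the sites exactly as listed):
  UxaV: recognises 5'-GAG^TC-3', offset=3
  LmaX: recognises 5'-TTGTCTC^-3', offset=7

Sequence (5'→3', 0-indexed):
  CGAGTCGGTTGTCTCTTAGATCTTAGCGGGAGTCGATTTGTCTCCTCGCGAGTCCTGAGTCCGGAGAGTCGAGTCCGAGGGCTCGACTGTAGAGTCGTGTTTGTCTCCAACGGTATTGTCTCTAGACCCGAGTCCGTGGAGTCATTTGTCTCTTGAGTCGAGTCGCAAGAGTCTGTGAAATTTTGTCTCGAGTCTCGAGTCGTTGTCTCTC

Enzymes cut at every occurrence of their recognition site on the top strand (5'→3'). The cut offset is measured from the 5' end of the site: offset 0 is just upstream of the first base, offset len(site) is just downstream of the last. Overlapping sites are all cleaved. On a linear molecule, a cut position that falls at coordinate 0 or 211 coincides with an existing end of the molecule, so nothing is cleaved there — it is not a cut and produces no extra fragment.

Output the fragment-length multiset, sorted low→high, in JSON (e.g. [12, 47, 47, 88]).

Per-enzyme occurrences:
  UxaV (GAGTC, off=3): starts [1, 29, 49, 56, 65, 70, 91, 129, 138, 154, 159, 168, 189, 196] → cuts [4, 32, 52, 59, 68, 73, 94, 132, 141, 157, 162, 171, 192, 199]
  LmaX (TTGTCTC, off=7): starts [8, 37, 100, 115, 145, 182, 202] → cuts [15, 44, 107, 122, 152, 189, 209]

Pooled cuts: [4, 15, 32, 44, 52, 59, 68, 73, 94, 107, 122, 132, 141, 152, 157, 162, 171, 189, 192, 199, 209]

Fragment lengths:
  [0,4): 4 bp
  [4,15): 11 bp
  [15,32): 17 bp
  [32,44): 12 bp
  [44,52): 8 bp
  [52,59): 7 bp
  [59,68): 9 bp
  [68,73): 5 bp
  [73,94): 21 bp
  [94,107): 13 bp
  [107,122): 15 bp
  [122,132): 10 bp
  [132,141): 9 bp
  [141,152): 11 bp
  [152,157): 5 bp
  [157,162): 5 bp
  [162,171): 9 bp
  [171,189): 18 bp
  [189,192): 3 bp
  [192,199): 7 bp
  [199,209): 10 bp
  [209,211): 2 bp

[2,3,4,5,5,5,7,7,8,9,9,9,10,10,11,11,12,13,15,17,18,21]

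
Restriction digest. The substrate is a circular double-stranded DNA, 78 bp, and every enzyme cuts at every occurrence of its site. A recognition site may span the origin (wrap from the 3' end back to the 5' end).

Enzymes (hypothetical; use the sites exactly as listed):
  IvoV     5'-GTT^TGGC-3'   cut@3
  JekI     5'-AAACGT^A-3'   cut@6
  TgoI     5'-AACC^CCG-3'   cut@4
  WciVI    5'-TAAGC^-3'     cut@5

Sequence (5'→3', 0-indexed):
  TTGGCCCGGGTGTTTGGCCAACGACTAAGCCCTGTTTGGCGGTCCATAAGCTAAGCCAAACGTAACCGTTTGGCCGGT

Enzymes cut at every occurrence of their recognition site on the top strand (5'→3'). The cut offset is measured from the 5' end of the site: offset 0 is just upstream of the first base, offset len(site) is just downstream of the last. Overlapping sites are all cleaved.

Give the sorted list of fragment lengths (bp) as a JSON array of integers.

Per-enzyme occurrences:
  IvoV (GTTTGGC, off=3): starts [11, 33, 67, 76] → cuts [1, 14, 36, 70]
  JekI (AAACGTA, off=6): starts [57] → cuts [63]
  TgoI (AACCCCG, off=4): no sites
  WciVI (TAAGC, off=5): starts [25, 46, 51] → cuts [30, 51, 56]

All cut coordinates (distinct, sorted): [1, 14, 30, 36, 51, 56, 63, 70]

Fragment lengths:
  1→14: 13 bp
  14→30: 16 bp
  30→36: 6 bp
  36→51: 15 bp
  51→56: 5 bp
  56→63: 7 bp
  63→70: 7 bp
  70→1 (wrap): 78-70+1 = 9 bp

[5,6,7,7,9,13,15,16]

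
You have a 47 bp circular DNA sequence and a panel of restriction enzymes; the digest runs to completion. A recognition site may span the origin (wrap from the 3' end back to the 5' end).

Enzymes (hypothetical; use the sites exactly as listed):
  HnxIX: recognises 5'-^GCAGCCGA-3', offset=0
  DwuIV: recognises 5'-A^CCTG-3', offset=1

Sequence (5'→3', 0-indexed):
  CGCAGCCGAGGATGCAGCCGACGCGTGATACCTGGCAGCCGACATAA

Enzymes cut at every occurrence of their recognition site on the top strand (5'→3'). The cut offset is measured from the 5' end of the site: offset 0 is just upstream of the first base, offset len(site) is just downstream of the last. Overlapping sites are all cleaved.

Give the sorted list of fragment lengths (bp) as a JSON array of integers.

Scan for sites:
  HnxIX (GCAGCCGA, off=0): starts [1, 13, 34] → cuts [1, 13, 34]
  DwuIV (ACCTG, off=1): starts [29] → cuts [30]

All cut coordinates (distinct, sorted): [1, 13, 30, 34]

Fragments:
  1→13: 12 bp
  13→30: 17 bp
  30→34: 4 bp
  34→1 (wrap): 47-34+1 = 14 bp

[4,12,14,17]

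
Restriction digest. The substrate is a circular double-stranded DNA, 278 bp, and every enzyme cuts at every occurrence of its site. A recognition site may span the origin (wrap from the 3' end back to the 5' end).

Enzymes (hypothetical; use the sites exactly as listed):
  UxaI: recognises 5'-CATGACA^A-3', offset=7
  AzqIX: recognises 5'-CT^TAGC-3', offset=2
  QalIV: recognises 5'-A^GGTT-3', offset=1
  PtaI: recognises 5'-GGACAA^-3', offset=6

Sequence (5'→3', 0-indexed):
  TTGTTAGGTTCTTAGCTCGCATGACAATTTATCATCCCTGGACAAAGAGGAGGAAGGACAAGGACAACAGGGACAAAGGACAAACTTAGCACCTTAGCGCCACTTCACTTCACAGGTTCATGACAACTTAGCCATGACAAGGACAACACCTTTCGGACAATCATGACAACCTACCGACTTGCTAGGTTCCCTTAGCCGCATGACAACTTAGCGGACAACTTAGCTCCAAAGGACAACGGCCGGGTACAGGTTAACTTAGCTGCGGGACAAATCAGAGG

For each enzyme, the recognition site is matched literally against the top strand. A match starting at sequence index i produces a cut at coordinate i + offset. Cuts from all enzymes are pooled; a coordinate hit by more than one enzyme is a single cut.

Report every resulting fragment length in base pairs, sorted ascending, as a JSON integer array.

Per-enzyme occurrences:
  UxaI (CATGACAA, off=7): starts [19, 118, 132, 161, 198] → cuts [26, 125, 139, 168, 205]
  AzqIX (CTTAGC, off=2): starts [10, 84, 92, 126, 190, 206, 218, 254] → cuts [12, 86, 94, 128, 192, 208, 220, 256]
  QalIV (AGGTT, off=1): starts [5, 113, 183, 247, 275] → cuts [6, 114, 184, 248, 276]
  PtaI (GGACAA, off=6): starts [39, 55, 61, 70, 77, 140, 154, 212, 230, 264] → cuts [45, 61, 67, 76, 83, 146, 160, 218, 236, 270]

Pooled cuts: [6, 12, 26, 45, 61, 67, 76, 83, 86, 94, 114, 125, 128, 139, 146, 160, 168, 184, 192, 205, 208, 218, 220, 236, 248, 256, 270, 276]

Fragments:
  6→12: 6 bp
  12→26: 14 bp
  26→45: 19 bp
  45→61: 16 bp
  61→67: 6 bp
  67→76: 9 bp
  76→83: 7 bp
  83→86: 3 bp
  86→94: 8 bp
  94→114: 20 bp
  114→125: 11 bp
  125→128: 3 bp
  128→139: 11 bp
  139→146: 7 bp
  146→160: 14 bp
  160→168: 8 bp
  168→184: 16 bp
  184→192: 8 bp
  192→205: 13 bp
  205→208: 3 bp
  208→218: 10 bp
  218→220: 2 bp
  220→236: 16 bp
  236→248: 12 bp
  248→256: 8 bp
  256→270: 14 bp
  270→276: 6 bp
  276→6 (wrap): 278-276+6 = 8 bp

[2,3,3,3,6,6,6,7,7,8,8,8,8,8,9,10,11,11,12,13,14,14,14,16,16,16,19,20]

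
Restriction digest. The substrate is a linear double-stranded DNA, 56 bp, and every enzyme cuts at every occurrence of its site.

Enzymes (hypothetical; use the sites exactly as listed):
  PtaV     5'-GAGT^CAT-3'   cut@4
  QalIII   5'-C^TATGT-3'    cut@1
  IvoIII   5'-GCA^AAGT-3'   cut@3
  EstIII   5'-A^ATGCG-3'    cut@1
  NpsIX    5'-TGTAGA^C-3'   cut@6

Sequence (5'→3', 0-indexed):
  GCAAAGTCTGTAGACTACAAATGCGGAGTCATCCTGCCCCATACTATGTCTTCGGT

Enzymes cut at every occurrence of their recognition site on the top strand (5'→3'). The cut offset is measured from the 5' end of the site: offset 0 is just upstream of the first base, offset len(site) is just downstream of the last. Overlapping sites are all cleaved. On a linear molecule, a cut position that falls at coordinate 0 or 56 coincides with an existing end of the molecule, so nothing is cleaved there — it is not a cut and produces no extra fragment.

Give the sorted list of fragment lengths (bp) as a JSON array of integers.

Scan for sites:
  PtaV (GAGTCAT, off=4): starts [25] → cuts [29]
  QalIII (CTATGT, off=1): starts [43] → cuts [44]
  IvoIII (GCAAAGT, off=3): starts [0] → cuts [3]
  EstIII (AATGCG, off=1): starts [19] → cuts [20]
  NpsIX (TGTAGAC, off=6): starts [8] → cuts [14]

Pooled cuts: [3, 14, 20, 29, 44]

Fragment lengths:
  [0,3): 3 bp
  [3,14): 11 bp
  [14,20): 6 bp
  [20,29): 9 bp
  [29,44): 15 bp
  [44,56): 12 bp

[3,6,9,11,12,15]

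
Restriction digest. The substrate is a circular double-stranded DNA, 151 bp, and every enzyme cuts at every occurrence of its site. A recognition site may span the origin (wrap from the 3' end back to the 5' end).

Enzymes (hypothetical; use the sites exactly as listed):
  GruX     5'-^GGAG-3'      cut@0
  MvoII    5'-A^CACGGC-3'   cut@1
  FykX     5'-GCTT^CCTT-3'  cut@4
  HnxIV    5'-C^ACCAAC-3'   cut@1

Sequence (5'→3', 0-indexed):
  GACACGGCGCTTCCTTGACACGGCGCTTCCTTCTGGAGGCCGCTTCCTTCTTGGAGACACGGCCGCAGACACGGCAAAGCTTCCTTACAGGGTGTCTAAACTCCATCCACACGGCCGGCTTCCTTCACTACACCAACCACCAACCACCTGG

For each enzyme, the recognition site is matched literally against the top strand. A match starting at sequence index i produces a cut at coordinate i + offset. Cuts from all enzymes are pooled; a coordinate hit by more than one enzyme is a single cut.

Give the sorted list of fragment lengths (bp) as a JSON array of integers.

Site scan:
  GruX GGAG/0: at [34, 52] ⇒ [34, 52]
  MvoII ACACGGC/1: at [1, 17, 56, 68, 108] ⇒ [2, 18, 57, 69, 109]
  FykX GCTTCCTT/4: at [8, 24, 41, 78, 117] ⇒ [12, 28, 45, 82, 121]
  HnxIV CACCAAC/1: at [130, 137] ⇒ [131, 138]

Pooled cuts: [2, 12, 18, 28, 34, 45, 52, 57, 69, 82, 109, 121, 131, 138]

Fragment lengths:
  2→12: 10 bp
  12→18: 6 bp
  18→28: 10 bp
  28→34: 6 bp
  34→45: 11 bp
  45→52: 7 bp
  52→57: 5 bp
  57→69: 12 bp
  69→82: 13 bp
  82→109: 27 bp
  109→121: 12 bp
  121→131: 10 bp
  131→138: 7 bp
  138→2 (wrap): 151-138+2 = 15 bp

[5,6,6,7,7,10,10,10,11,12,12,13,15,27]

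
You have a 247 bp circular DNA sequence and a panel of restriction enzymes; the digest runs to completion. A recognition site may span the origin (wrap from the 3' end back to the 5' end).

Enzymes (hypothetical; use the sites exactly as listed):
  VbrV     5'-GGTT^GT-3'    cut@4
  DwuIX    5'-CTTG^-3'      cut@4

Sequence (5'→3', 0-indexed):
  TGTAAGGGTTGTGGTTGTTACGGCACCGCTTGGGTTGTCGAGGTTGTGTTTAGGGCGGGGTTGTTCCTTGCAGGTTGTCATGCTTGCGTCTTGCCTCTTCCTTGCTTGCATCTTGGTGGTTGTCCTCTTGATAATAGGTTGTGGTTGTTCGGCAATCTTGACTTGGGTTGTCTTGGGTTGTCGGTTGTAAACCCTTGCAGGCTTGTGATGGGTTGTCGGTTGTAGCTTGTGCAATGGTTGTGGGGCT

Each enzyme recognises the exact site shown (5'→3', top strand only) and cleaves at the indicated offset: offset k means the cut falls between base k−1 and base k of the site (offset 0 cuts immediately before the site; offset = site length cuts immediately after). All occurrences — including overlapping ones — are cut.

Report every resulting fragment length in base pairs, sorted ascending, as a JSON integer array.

[4,4,4,4,5,6,6,6,6,6,7,7,7,7,8,8,8,8,9,9,9,10,10,10,10,11,11,14,16,17]

Site scan:
  VbrV GGTTGT/4: at [6, 12, 32, 41, 58, 72, 117, 136, 142, 165, 175, 182, 210, 217, 235] ⇒ [10, 16, 36, 45, 62, 76, 121, 140, 146, 169, 179, 186, 214, 221, 239]
  DwuIX CTTG/4: at [28, 66, 82, 89, 100, 104, 111, 126, 156, 161, 171, 193, 201, 225, 245] ⇒ [2, 32, 70, 86, 93, 104, 108, 115, 130, 160, 165, 175, 197, 205, 229]

All cut coordinates (distinct, sorted): [2, 10, 16, 32, 36, 45, 62, 70, 76, 86, 93, 104, 108, 115, 121, 130, 140, 146, 160, 165, 169, 175, 179, 186, 197, 205, 214, 221, 229, 239]

Fragments:
  2→10: 8 bp
  10→16: 6 bp
  16→32: 16 bp
  32→36: 4 bp
  36→45: 9 bp
  45→62: 17 bp
  62→70: 8 bp
  70→76: 6 bp
  76→86: 10 bp
  86→93: 7 bp
  93→104: 11 bp
  104→108: 4 bp
  108→115: 7 bp
  115→121: 6 bp
  121→130: 9 bp
  130→140: 10 bp
  140→146: 6 bp
  146→160: 14 bp
  160→165: 5 bp
  165→169: 4 bp
  169→175: 6 bp
  175→179: 4 bp
  179→186: 7 bp
  186→197: 11 bp
  197→205: 8 bp
  205→214: 9 bp
  214→221: 7 bp
  221→229: 8 bp
  229→239: 10 bp
  239→2 (wrap): 247-239+2 = 10 bp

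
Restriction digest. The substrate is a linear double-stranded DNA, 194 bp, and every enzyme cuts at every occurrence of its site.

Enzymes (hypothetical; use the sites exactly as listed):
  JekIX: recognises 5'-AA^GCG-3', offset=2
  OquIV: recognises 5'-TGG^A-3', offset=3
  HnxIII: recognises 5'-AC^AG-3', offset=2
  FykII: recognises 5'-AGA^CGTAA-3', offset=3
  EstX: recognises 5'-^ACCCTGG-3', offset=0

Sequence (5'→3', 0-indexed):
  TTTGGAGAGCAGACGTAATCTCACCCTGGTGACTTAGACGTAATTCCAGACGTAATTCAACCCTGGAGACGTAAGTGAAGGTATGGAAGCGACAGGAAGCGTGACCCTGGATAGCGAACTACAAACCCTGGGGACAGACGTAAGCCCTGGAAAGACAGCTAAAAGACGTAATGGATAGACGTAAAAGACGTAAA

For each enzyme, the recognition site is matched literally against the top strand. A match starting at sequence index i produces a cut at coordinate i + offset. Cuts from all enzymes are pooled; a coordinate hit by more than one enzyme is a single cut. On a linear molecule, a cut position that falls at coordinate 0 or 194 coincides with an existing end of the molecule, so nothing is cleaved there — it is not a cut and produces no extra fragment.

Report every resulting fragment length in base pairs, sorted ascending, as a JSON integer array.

Per-enzyme occurrences:
  JekIX AAGCG/2: at [86, 96] ⇒ [88, 98]
  OquIV TGGA/3: at [2, 63, 83, 107, 147, 171] ⇒ [5, 66, 86, 110, 150, 174]
  HnxIII ACAG/2: at [91, 133, 154] ⇒ [93, 135, 156]
  FykII AGACGTAA/3: at [10, 35, 47, 66, 135, 163, 176, 185] ⇒ [13, 38, 50, 69, 138, 166, 179, 188]
  EstX ACCCTGG/0: at [22, 59, 103, 124] ⇒ [22, 59, 103, 124]

All cut coordinates (distinct, sorted): [5, 13, 22, 38, 50, 59, 66, 69, 86, 88, 93, 98, 103, 110, 124, 135, 138, 150, 156, 166, 174, 179, 188]

Fragments:
  [0,5): 5 bp
  [5,13): 8 bp
  [13,22): 9 bp
  [22,38): 16 bp
  [38,50): 12 bp
  [50,59): 9 bp
  [59,66): 7 bp
  [66,69): 3 bp
  [69,86): 17 bp
  [86,88): 2 bp
  [88,93): 5 bp
  [93,98): 5 bp
  [98,103): 5 bp
  [103,110): 7 bp
  [110,124): 14 bp
  [124,135): 11 bp
  [135,138): 3 bp
  [138,150): 12 bp
  [150,156): 6 bp
  [156,166): 10 bp
  [166,174): 8 bp
  [174,179): 5 bp
  [179,188): 9 bp
  [188,194): 6 bp

[2,3,3,5,5,5,5,5,6,6,7,7,8,8,9,9,9,10,11,12,12,14,16,17]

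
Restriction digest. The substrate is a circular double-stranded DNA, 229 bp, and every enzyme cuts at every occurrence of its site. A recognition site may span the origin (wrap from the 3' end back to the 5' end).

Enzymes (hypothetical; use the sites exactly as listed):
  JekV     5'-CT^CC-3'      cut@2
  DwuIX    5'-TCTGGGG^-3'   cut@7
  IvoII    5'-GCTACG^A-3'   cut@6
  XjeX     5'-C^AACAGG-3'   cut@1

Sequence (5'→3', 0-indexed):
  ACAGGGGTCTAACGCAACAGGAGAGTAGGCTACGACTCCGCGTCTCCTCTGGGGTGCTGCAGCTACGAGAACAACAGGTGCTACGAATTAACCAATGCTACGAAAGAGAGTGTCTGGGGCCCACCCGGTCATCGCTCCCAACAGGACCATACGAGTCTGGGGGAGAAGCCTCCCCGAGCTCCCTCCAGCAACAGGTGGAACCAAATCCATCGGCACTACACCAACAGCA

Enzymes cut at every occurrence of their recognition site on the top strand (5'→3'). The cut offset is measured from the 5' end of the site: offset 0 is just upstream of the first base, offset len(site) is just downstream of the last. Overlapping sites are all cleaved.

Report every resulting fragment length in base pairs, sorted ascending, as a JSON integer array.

Per-enzyme occurrences:
  JekV CTCC/2: at [35, 43, 134, 169, 178, 182] ⇒ [37, 45, 136, 171, 180, 184]
  DwuIX TCTGGGG/7: at [47, 112, 155] ⇒ [54, 119, 162]
  IvoII GCTACGA/6: at [28, 61, 79, 96] ⇒ [34, 67, 85, 102]
  XjeX CAACAGG/1: at [14, 71, 138, 188, 227] ⇒ [15, 72, 139, 189, 228]

All cut coordinates (distinct, sorted): [15, 34, 37, 45, 54, 67, 72, 85, 102, 119, 136, 139, 162, 171, 180, 184, 189, 228]

Fragments:
  15→34: 19 bp
  34→37: 3 bp
  37→45: 8 bp
  45→54: 9 bp
  54→67: 13 bp
  67→72: 5 bp
  72→85: 13 bp
  85→102: 17 bp
  102→119: 17 bp
  119→136: 17 bp
  136→139: 3 bp
  139→162: 23 bp
  162→171: 9 bp
  171→180: 9 bp
  180→184: 4 bp
  184→189: 5 bp
  189→228: 39 bp
  228→15 (wrap): 229-228+15 = 16 bp

[3,3,4,5,5,8,9,9,9,13,13,16,17,17,17,19,23,39]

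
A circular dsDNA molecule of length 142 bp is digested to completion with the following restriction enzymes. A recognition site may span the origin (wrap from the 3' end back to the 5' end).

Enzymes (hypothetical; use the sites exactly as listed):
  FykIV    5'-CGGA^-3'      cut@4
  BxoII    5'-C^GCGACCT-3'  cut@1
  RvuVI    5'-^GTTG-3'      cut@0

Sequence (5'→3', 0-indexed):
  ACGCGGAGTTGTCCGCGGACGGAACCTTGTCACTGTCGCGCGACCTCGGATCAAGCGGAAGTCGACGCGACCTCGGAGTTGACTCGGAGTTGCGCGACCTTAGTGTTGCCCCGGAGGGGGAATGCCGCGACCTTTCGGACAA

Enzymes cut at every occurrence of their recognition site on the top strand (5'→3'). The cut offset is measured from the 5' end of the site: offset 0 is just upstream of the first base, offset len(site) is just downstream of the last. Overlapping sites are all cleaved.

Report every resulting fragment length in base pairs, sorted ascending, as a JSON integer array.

[4,5,7,9,10,11,11,11,11,11,11,12,13,16]

Scan for sites:
  FykIV CGGA/4: at [3, 15, 19, 46, 55, 73, 84, 111, 135] ⇒ [7, 19, 23, 50, 59, 77, 88, 115, 139]
  BxoII CGCGACCT/1: at [38, 65, 92, 125] ⇒ [39, 66, 93, 126]
  RvuVI GTTG/0: at [7, 77, 88, 104] ⇒ [7, 77, 88, 104]

Pooled cuts: [7, 19, 23, 39, 50, 59, 66, 77, 88, 93, 104, 115, 126, 139]

Fragments:
  7→19: 12 bp
  19→23: 4 bp
  23→39: 16 bp
  39→50: 11 bp
  50→59: 9 bp
  59→66: 7 bp
  66→77: 11 bp
  77→88: 11 bp
  88→93: 5 bp
  93→104: 11 bp
  104→115: 11 bp
  115→126: 11 bp
  126→139: 13 bp
  139→7 (wrap): 142-139+7 = 10 bp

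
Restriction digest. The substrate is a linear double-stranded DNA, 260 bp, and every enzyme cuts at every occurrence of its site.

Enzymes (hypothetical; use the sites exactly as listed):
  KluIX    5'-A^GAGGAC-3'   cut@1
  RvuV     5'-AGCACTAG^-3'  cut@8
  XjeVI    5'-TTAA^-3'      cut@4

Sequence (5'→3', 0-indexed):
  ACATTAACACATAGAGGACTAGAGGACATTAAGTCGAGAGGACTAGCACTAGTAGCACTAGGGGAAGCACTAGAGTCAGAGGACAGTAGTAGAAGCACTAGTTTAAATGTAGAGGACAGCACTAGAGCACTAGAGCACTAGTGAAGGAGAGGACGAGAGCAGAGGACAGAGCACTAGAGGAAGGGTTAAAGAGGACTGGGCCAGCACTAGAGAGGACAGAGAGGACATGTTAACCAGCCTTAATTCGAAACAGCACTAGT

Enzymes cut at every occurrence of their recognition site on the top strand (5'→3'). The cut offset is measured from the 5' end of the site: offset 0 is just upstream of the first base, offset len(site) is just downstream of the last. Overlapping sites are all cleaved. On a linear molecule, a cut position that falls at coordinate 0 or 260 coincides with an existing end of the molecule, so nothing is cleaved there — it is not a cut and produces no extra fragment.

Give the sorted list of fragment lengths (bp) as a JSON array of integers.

Per-enzyme occurrences:
  KluIX (AGAGGAC, off=1): starts [12, 20, 36, 77, 110, 147, 160, 189, 210, 219] → cuts [13, 21, 37, 78, 111, 148, 161, 190, 211, 220]
  RvuV (AGCACTAG, off=8): starts [44, 53, 65, 93, 117, 125, 133, 169, 202, 251] → cuts [52, 61, 73, 101, 125, 133, 141, 177, 210, 259]
  XjeVI (TTAA, off=4): starts [3, 28, 102, 185, 229, 239] → cuts [7, 32, 106, 189, 233, 243]

Pooled cuts: [7, 13, 21, 32, 37, 52, 61, 73, 78, 101, 106, 111, 125, 133, 141, 148, 161, 177, 189, 190, 210, 211, 220, 233, 243, 259]

Fragments:
  [0,7): 7 bp
  [7,13): 6 bp
  [13,21): 8 bp
  [21,32): 11 bp
  [32,37): 5 bp
  [37,52): 15 bp
  [52,61): 9 bp
  [61,73): 12 bp
  [73,78): 5 bp
  [78,101): 23 bp
  [101,106): 5 bp
  [106,111): 5 bp
  [111,125): 14 bp
  [125,133): 8 bp
  [133,141): 8 bp
  [141,148): 7 bp
  [148,161): 13 bp
  [161,177): 16 bp
  [177,189): 12 bp
  [189,190): 1 bp
  [190,210): 20 bp
  [210,211): 1 bp
  [211,220): 9 bp
  [220,233): 13 bp
  [233,243): 10 bp
  [243,259): 16 bp
  [259,260): 1 bp

[1,1,1,5,5,5,5,6,7,7,8,8,8,9,9,10,11,12,12,13,13,14,15,16,16,20,23]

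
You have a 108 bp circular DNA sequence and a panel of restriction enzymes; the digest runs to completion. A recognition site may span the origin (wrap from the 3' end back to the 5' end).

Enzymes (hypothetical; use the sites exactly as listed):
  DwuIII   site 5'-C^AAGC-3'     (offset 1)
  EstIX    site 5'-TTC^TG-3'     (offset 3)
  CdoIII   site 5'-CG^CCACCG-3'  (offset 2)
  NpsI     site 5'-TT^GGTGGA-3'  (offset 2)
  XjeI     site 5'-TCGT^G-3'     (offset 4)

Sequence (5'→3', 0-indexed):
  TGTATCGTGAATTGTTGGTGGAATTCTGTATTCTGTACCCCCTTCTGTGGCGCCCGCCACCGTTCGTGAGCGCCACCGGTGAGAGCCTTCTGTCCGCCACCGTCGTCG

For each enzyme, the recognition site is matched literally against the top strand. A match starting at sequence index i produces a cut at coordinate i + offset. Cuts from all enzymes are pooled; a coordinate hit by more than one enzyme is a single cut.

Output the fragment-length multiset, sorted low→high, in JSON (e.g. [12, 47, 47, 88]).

[5,6,7,7,8,10,11,11,12,13,18]

Per-enzyme occurrences:
  DwuIII (CAAGC, off=1): no sites
  EstIX TTCTG/3: at [23, 30, 42, 87] ⇒ [26, 33, 45, 90]
  CdoIII CGCCACCG/2: at [54, 70, 94] ⇒ [56, 72, 96]
  NpsI TTGGTGGA/2: at [14] ⇒ [16]
  XjeI TCGTG/4: at [4, 63, 105] ⇒ [1, 8, 67]

All cut coordinates (distinct, sorted): [1, 8, 16, 26, 33, 45, 56, 67, 72, 90, 96]

Fragment lengths:
  1→8: 7 bp
  8→16: 8 bp
  16→26: 10 bp
  26→33: 7 bp
  33→45: 12 bp
  45→56: 11 bp
  56→67: 11 bp
  67→72: 5 bp
  72→90: 18 bp
  90→96: 6 bp
  96→1 (wrap): 108-96+1 = 13 bp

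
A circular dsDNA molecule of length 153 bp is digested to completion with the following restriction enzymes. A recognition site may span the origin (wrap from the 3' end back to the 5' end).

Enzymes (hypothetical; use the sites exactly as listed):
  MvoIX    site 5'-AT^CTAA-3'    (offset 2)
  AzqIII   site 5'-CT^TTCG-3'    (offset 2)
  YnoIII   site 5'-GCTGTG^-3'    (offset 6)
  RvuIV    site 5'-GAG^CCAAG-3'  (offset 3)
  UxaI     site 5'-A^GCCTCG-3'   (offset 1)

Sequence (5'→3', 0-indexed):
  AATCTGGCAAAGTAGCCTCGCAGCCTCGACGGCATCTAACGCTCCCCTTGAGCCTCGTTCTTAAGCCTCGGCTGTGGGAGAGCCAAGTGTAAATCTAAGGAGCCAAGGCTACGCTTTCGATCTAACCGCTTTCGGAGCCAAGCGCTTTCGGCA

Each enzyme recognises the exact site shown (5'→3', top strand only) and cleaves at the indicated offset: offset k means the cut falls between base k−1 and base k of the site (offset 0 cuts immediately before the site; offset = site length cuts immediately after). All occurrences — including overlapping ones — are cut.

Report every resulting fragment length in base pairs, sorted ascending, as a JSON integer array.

[6,6,7,8,8,9,9,12,12,13,13,13,16,21]

Per-enzyme occurrences:
  MvoIX (ATCTAA, off=2): starts [33, 92, 119] → cuts [35, 94, 121]
  AzqIII (CTTTCG, off=2): starts [113, 128, 144] → cuts [115, 130, 146]
  YnoIII (GCTGTG, off=6): starts [70] → cuts [76]
  RvuIV (GAGCCAAG, off=3): starts [79, 99, 134] → cuts [82, 102, 137]
  UxaI (AGCCTCG, off=1): starts [13, 21, 50, 63] → cuts [14, 22, 51, 64]

Pooled cuts: [14, 22, 35, 51, 64, 76, 82, 94, 102, 115, 121, 130, 137, 146]

Fragment lengths:
  14→22: 8 bp
  22→35: 13 bp
  35→51: 16 bp
  51→64: 13 bp
  64→76: 12 bp
  76→82: 6 bp
  82→94: 12 bp
  94→102: 8 bp
  102→115: 13 bp
  115→121: 6 bp
  121→130: 9 bp
  130→137: 7 bp
  137→146: 9 bp
  146→14 (wrap): 153-146+14 = 21 bp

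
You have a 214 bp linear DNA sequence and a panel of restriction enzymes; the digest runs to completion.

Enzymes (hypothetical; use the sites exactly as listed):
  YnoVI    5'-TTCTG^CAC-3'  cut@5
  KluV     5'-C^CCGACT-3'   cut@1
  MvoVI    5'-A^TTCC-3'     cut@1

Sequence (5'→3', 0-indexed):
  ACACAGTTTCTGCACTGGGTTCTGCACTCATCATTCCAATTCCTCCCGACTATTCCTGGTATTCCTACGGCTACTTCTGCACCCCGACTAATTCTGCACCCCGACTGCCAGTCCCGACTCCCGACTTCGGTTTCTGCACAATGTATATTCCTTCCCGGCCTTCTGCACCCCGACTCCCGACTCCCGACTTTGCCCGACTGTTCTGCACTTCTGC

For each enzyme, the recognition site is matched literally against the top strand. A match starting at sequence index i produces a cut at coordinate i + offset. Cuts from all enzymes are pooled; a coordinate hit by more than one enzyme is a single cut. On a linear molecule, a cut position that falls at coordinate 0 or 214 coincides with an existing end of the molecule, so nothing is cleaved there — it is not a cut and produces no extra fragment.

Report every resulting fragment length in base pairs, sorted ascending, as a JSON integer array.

Scan for sites:
  YnoVI (TTCTGCAC, off=5): starts [7, 19, 74, 91, 131, 160, 200] → cuts [12, 24, 79, 96, 136, 165, 205]
  KluV (CCCGACT, off=1): starts [44, 82, 99, 112, 119, 168, 175, 182, 192] → cuts [45, 83, 100, 113, 120, 169, 176, 183, 193]
  MvoVI (ATTCC, off=1): starts [32, 38, 51, 60, 146] → cuts [33, 39, 52, 61, 147]

Pooled cuts: [12, 24, 33, 39, 45, 52, 61, 79, 83, 96, 100, 113, 120, 136, 147, 165, 169, 176, 183, 193, 205]

Fragment lengths:
  [0,12): 12 bp
  [12,24): 12 bp
  [24,33): 9 bp
  [33,39): 6 bp
  [39,45): 6 bp
  [45,52): 7 bp
  [52,61): 9 bp
  [61,79): 18 bp
  [79,83): 4 bp
  [83,96): 13 bp
  [96,100): 4 bp
  [100,113): 13 bp
  [113,120): 7 bp
  [120,136): 16 bp
  [136,147): 11 bp
  [147,165): 18 bp
  [165,169): 4 bp
  [169,176): 7 bp
  [176,183): 7 bp
  [183,193): 10 bp
  [193,205): 12 bp
  [205,214): 9 bp

[4,4,4,6,6,7,7,7,7,9,9,9,10,11,12,12,12,13,13,16,18,18]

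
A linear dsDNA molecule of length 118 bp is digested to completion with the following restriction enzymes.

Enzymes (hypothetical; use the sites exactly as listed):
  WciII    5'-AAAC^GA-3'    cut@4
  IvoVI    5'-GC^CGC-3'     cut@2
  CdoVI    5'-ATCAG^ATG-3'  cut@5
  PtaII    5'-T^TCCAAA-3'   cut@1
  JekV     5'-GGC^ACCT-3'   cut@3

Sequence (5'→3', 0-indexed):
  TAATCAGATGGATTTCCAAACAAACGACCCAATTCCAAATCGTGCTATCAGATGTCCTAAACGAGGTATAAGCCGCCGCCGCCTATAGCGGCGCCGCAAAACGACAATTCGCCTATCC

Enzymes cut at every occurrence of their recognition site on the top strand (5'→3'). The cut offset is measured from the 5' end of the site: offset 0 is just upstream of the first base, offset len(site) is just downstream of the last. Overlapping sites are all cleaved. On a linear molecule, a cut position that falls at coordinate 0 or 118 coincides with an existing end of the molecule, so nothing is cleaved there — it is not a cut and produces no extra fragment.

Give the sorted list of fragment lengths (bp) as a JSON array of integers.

Site scan:
  WciII (AAACGA, off=4): starts [21, 58, 98] → cuts [25, 62, 102]
  IvoVI (GCCGC, off=2): starts [71, 74, 77, 92] → cuts [73, 76, 79, 94]
  CdoVI (ATCAGATG, off=5): starts [2, 46] → cuts [7, 51]
  PtaII (TTCCAAA, off=1): starts [13, 32] → cuts [14, 33]
  JekV (GGCACCT, off=3): no sites

Pooled cuts: [7, 14, 25, 33, 51, 62, 73, 76, 79, 94, 102]

Fragment lengths:
  [0,7): 7 bp
  [7,14): 7 bp
  [14,25): 11 bp
  [25,33): 8 bp
  [33,51): 18 bp
  [51,62): 11 bp
  [62,73): 11 bp
  [73,76): 3 bp
  [76,79): 3 bp
  [79,94): 15 bp
  [94,102): 8 bp
  [102,118): 16 bp

[3,3,7,7,8,8,11,11,11,15,16,18]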